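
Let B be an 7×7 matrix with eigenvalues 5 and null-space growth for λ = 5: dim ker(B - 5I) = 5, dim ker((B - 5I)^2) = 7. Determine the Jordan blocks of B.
λ = 5: successive nullity increments [5, 2] count blocks of size ≥ k; block sizes are [2, 2, 1, 1, 1].

Jordan blocks: (5, 2), (5, 2), (5, 1), (5, 1), (5, 1)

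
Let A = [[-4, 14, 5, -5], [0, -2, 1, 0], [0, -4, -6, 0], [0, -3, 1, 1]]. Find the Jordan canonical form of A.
J = [[-4, 1, 0, 0], [0, -4, 1, 0], [0, 0, -4, 0], [0, 0, 0, 1]]

The characteristic polynomial is det(xI - A) = (x - 1)(x + 4)^3, so the eigenvalues are -4 (algebraic multiplicity 3), 1 (algebraic multiplicity 1).

For λ = -4: rank(A + 4I) = 3, rank((A + 4I)^2) = 2, rank((A + 4I)^3) = 1. The eigenspace has dimension 4 - 3 = 1, so there is 1 Jordan block; the rank sequence gives block sizes [3].

For λ = 1: algebraic multiplicity 1 gives one 1×1 block.

Assembling the blocks gives the Jordan form J above.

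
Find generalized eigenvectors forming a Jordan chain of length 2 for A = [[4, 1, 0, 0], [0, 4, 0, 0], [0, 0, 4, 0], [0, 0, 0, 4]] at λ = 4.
We seek v_1 ∈ ker((A - 4I)^2) \ ker(A - 4I), then set v_{i+1} = (A - 4I) v_i.

One such chain is v_1 = [[0, 1, 0, 0]]^T, v_2 = [[1, 0, 0, 0]]^T. Check: (A - 4I) v_2 = [[0, 0, 0, 0]]^T = 0.

v_1 = [[0, 1, 0, 0]]^T, v_2 = [[1, 0, 0, 0]]^T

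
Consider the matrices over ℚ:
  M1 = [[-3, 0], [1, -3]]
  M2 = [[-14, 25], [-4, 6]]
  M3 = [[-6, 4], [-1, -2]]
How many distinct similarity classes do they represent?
2 classes: {M1}, {M2, M3}

Characteristic polynomials: χ_{M1} = (x + 3)^2, χ_{M2} = (x + 4)^2, χ_{M3} = (x + 4)^2.

{M1}: invariant factors (x + 3)^2.

{M2, M3}: invariant factors (x + 4)^2.

Matrices are similar if and only if their invariant-factor lists agree; the partition into similarity classes is {M1}, {M2, M3}.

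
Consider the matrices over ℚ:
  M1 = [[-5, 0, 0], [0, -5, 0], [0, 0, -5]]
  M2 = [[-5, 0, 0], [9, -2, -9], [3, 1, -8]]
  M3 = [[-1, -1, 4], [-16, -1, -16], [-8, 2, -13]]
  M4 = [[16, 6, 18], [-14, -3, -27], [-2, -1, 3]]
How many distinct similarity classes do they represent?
Characteristic polynomials: χ_{M1} = (x + 5)^3, χ_{M2} = (x + 5)^3, χ_{M3} = (x + 5)^3, χ_{M4} = (x - 6)^2(x - 4).

{M1}: invariant factors x + 5, x + 5, x + 5.

{M2, M3}: invariant factors x + 5, (x + 5)^2.

{M4}: invariant factors (x - 6)^2(x - 4).

Matrices are similar if and only if their invariant-factor lists agree; the partition into similarity classes is {M1}, {M2, M3}, {M4}.

3 classes: {M1}, {M2, M3}, {M4}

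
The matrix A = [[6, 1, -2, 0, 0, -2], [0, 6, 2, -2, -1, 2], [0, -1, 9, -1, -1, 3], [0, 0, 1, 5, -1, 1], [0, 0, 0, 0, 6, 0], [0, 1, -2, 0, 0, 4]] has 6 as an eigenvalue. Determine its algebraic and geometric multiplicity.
The characteristic polynomial is (x - 6)^6, so the factor x - 6 appears with exponent 6: the algebraic multiplicity is 6.

rank(A - 6I) = 3, so the eigenspace has dimension 6 - 3 = 3: the geometric multiplicity is 3.

Since 3 < 6, A is not diagonalizable.

algebraic multiplicity 6, geometric multiplicity 3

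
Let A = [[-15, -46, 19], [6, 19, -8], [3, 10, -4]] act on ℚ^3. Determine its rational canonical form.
The invariant factors of A (the non-unit diagonal entries of the Smith normal form of xI - A over ℚ[x]) are x^3 - 2x + 3, each dividing the next. The characteristic polynomial is their product, x^3 - 2x + 3.

The rational canonical form is the block-diagonal matrix of companion matrices C(f_i):
R = [[0, 0, -3], [1, 0, 2], [0, 1, 0]].

Note the characteristic polynomial does not split into linear factors over ℚ, so A has no Jordan form over ℚ; the rational canonical form exists over any field.

R = [[0, 0, -3], [1, 0, 2], [0, 1, 0]]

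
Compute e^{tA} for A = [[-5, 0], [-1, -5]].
e^{tA} = [[e^{-5*t}, 0], [-t*e^{-5*t}, e^{-5*t}]]

A has Jordan form J = [[-5, 1], [0, -5]] with A = PJP^{-1}, so e^{tA} = P e^{tJ} P^{-1}.

For a Jordan block J_k(λ), e^{tJ_k(λ)} = e^{λt} · (I + tN + t^2 N^2/2! + ... + t^{k-1} N^{k-1}/(k-1)!) where N is the nilpotent superdiagonal part.

Assembling the blocks and conjugating back gives the entries of e^{tA} as shown above.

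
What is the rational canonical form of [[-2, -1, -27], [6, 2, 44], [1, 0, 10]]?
R = [[0, 0, 30], [1, 0, -29], [0, 1, 10]]

The invariant factors of A (the non-unit diagonal entries of the Smith normal form of xI - A over ℚ[x]) are (x - 6)(x^2 - 4x + 5), each dividing the next. The characteristic polynomial is their product, (x - 6)(x^2 - 4x + 5).

The rational canonical form is the block-diagonal matrix of companion matrices C(f_i):
R = [[0, 0, 30], [1, 0, -29], [0, 1, 10]].

Note the characteristic polynomial does not split into linear factors over ℚ, so A has no Jordan form over ℚ; the rational canonical form exists over any field.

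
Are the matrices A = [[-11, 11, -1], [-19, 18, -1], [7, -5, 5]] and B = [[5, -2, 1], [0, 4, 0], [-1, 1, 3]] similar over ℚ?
Yes.

Two matrices over a field are similar if and only if they have the same invariant factors.

Both A and B have characteristic polynomial (x - 4)^3 and minimal polynomial (x - 4)^3. Computing further, both have invariant factors (x - 4)^3. Hence A and B are similar.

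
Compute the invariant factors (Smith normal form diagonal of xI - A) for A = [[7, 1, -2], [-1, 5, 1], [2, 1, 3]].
(x - 5)^3

The Jordan structure of A has elementary divisors (x - 5)^3. Arranging the block sizes at each eigenvalue in decreasing order and taking row products gives the invariant factors.

Invariant factors (smallest first, each dividing the next): (x - 5)^3.

Check: the last factor (x - 5)^3 is the minimal polynomial, and the product (x - 5)^3 is the characteristic polynomial.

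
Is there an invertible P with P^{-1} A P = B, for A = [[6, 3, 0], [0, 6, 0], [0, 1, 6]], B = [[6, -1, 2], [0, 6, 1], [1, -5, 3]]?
trace(A) = 18 but trace(B) = 15. The trace is a similarity invariant, so A and B are not similar.

No.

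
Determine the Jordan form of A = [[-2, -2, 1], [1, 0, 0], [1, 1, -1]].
The characteristic polynomial is det(xI - A) = (x + 1)^3, so the eigenvalues are -1 (algebraic multiplicity 3).

For λ = -1: rank(A + I) = 2, rank((A + I)^2) = 1, rank((A + I)^3) = 0. The eigenspace has dimension 3 - 2 = 1, so there is 1 Jordan block; the rank sequence gives block sizes [3].

Assembling the blocks gives the Jordan form J above.

J = [[-1, 1, 0], [0, -1, 1], [0, 0, -1]]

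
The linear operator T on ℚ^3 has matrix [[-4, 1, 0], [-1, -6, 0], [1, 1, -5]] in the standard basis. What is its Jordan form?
The characteristic polynomial is det(xI - A) = (x + 5)^3, so the eigenvalues are -5 (algebraic multiplicity 3).

For λ = -5: rank(A + 5I) = 1, rank((A + 5I)^2) = 0. The eigenspace has dimension 3 - 1 = 2, so there are 2 Jordan blocks; the rank sequence gives block sizes [2, 1].

Assembling the blocks gives the Jordan form J above.

J = [[-5, 1, 0], [0, -5, 0], [0, 0, -5]]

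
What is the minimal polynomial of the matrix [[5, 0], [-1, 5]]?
m_A(x) = (x - 5)^2

The characteristic polynomial factors as (x - 5)^2. The minimal polynomial is ∏(x - λ)^{k_λ} where k_λ is the size of the largest Jordan block at λ.

For λ = 5: rank(A - 5I) = 1, and the largest Jordan block has size 2 (the smallest k with rank((A - 5I)^k) = rank((A - 5I)^(k+1))).

So m_A(x) = (x - 5)^2.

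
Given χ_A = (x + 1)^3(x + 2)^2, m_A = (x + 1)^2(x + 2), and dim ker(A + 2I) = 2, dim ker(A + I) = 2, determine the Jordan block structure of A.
λ = -2: algebraic multiplicity 2 (exponent in χ_A), largest block size 1 (exponent in m_A), 2 blocks (geometric multiplicity). These force block sizes [1, 1].
λ = -1: algebraic multiplicity 3 (exponent in χ_A), largest block size 2 (exponent in m_A), 2 blocks (geometric multiplicity). These force block sizes [2, 1].

Jordan blocks: (-2, 1), (-2, 1), (-1, 2), (-1, 1)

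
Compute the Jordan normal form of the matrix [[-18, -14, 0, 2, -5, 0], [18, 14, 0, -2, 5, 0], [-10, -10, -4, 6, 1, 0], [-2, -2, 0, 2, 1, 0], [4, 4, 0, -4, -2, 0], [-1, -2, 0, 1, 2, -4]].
The characteristic polynomial is det(xI - A) = x^3(x + 4)^3, so the eigenvalues are -4 (algebraic multiplicity 3), 0 (algebraic multiplicity 3).

For λ = -4: rank(A + 4I) = 4, rank((A + 4I)^2) = 3. The eigenspace has dimension 6 - 4 = 2, so there are 2 Jordan blocks; the rank sequence gives block sizes [2, 1].

For λ = 0: rank(A) = 4, rank(A^2) = 3. The eigenspace has dimension 6 - 4 = 2, so there are 2 Jordan blocks; the rank sequence gives block sizes [2, 1].

Assembling the blocks gives the Jordan form J above.

J = [[-4, 1, 0, 0, 0, 0], [0, -4, 0, 0, 0, 0], [0, 0, -4, 0, 0, 0], [0, 0, 0, 0, 1, 0], [0, 0, 0, 0, 0, 0], [0, 0, 0, 0, 0, 0]]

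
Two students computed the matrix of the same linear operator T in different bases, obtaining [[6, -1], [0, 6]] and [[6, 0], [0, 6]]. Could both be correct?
No.

Both have characteristic polynomial (x - 6)^2, but the minimal polynomial of A is (x - 6)^2 while the minimal polynomial of B is x - 6. The minimal polynomial is a similarity invariant, so A and B are not similar.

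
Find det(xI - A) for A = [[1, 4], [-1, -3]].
χ_A(x) = (x + 1)^2

xI - A = [[x - 1, -4], [1, x + 3]].

Expanding det(xI - A) along the first row:
det(xI - A) = + (x - 1)·det([[x + 3]]) - (-4)·det([[1]]).

Evaluating gives χ_A(x) = x^2 + 2x + 1 = (x + 1)^2.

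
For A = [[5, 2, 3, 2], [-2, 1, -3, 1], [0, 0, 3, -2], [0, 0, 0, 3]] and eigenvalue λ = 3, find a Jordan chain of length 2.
We seek v_1 ∈ ker((A - 3I)^2) \ ker(A - 3I), then set v_{i+1} = (A - 3I) v_i.

One such chain is v_1 = [[-2, 1, 1, 0]]^T, v_2 = [[1, -1, 0, 0]]^T. Check: (A - 3I) v_2 = [[0, 0, 0, 0]]^T = 0.

v_1 = [[-2, 1, 1, 0]]^T, v_2 = [[1, -1, 0, 0]]^T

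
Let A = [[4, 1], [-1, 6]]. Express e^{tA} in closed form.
A has Jordan form J = [[5, 1], [0, 5]] with A = PJP^{-1}, so e^{tA} = P e^{tJ} P^{-1}.

For a Jordan block J_k(λ), e^{tJ_k(λ)} = e^{λt} · (I + tN + t^2 N^2/2! + ... + t^{k-1} N^{k-1}/(k-1)!) where N is the nilpotent superdiagonal part.

Assembling the blocks and conjugating back gives the entries of e^{tA} as shown above.

e^{tA} = [[(1 - t)*e^{5*t}, t*e^{5*t}], [-t*e^{5*t}, (t + 1)*e^{5*t}]]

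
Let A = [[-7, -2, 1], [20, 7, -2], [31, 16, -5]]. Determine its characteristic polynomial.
xI - A = [[x + 7, 2, -1], [-20, x - 7, 2], [-31, -16, x + 5]].

Expanding det(xI - A) along the first row:
det(xI - A) = + (x + 7)·det([[x - 7, 2], [-16, x + 5]]) - (2)·det([[-20, 2], [-31, x + 5]]) + (-1)·det([[-20, x - 7], [-31, -16]]).

Evaluating gives χ_A(x) = x^3 + 5x^2 - 8x - 48 = (x - 3)(x + 4)^2.

χ_A(x) = (x - 3)(x + 4)^2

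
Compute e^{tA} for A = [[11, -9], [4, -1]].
e^{tA} = [[(6*t + 1)*e^{5*t}, -9*t*e^{5*t}], [4*t*e^{5*t}, (1 - 6*t)*e^{5*t}]]

A has Jordan form J = [[5, 1], [0, 5]] with A = PJP^{-1}, so e^{tA} = P e^{tJ} P^{-1}.

For a Jordan block J_k(λ), e^{tJ_k(λ)} = e^{λt} · (I + tN + t^2 N^2/2! + ... + t^{k-1} N^{k-1}/(k-1)!) where N is the nilpotent superdiagonal part.

Assembling the blocks and conjugating back gives the entries of e^{tA} as shown above.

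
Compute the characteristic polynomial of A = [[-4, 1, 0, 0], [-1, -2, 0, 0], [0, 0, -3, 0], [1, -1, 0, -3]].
χ_A(x) = (x + 3)^4

xI - A = [[x + 4, -1, 0, 0], [1, x + 2, 0, 0], [0, 0, x + 3, 0], [-1, 1, 0, x + 3]].

Expanding det(xI - A) along the first row:
det(xI - A) = + (x + 4)·det([[x + 2, 0, 0], [0, x + 3, 0], [1, 0, x + 3]]) - (-1)·det([[1, 0, 0], [0, x + 3, 0], [-1, 0, x + 3]]) + (0)·det([[1, x + 2, 0], [0, 0, 0], [-1, 1, x + 3]]) - (0)·det([[1, x + 2, 0], [0, 0, x + 3], [-1, 1, 0]]).

Evaluating gives χ_A(x) = x^4 + 12x^3 + 54x^2 + 108x + 81 = (x + 3)^4.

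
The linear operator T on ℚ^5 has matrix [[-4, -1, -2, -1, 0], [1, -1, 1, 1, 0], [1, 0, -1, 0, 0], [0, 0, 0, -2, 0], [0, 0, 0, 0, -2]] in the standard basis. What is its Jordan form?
The characteristic polynomial is det(xI - A) = (x + 2)^5, so the eigenvalues are -2 (algebraic multiplicity 5).

For λ = -2: rank(A + 2I) = 2, rank((A + 2I)^2) = 1, rank((A + 2I)^3) = 0. The eigenspace has dimension 5 - 2 = 3, so there are 3 Jordan blocks; the rank sequence gives block sizes [3, 1, 1].

Assembling the blocks gives the Jordan form J above.

J = [[-2, 1, 0, 0, 0], [0, -2, 1, 0, 0], [0, 0, -2, 0, 0], [0, 0, 0, -2, 0], [0, 0, 0, 0, -2]]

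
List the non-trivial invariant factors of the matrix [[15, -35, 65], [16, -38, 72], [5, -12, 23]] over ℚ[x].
The Jordan structure of A has elementary divisors x^3. Arranging the block sizes at each eigenvalue in decreasing order and taking row products gives the invariant factors.

Invariant factors (smallest first, each dividing the next): x^3.

Check: the last factor x^3 is the minimal polynomial, and the product x^3 is the characteristic polynomial.

x^3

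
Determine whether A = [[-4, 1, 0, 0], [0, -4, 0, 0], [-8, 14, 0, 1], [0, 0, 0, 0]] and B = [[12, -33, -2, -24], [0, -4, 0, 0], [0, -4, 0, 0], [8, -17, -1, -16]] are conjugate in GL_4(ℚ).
Two matrices over a field are similar if and only if they have the same invariant factors.

Both A and B have characteristic polynomial x^2(x + 4)^2 and minimal polynomial x^2(x + 4)^2. Computing further, both have invariant factors x^2(x + 4)^2. Hence A and B are similar.

Yes.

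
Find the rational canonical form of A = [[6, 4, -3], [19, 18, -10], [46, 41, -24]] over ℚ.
R = [[0, 0, -1], [1, 0, -4], [0, 1, 0]]

The invariant factors of A (the non-unit diagonal entries of the Smith normal form of xI - A over ℚ[x]) are x^3 + 4x + 1, each dividing the next. The characteristic polynomial is their product, x^3 + 4x + 1.

The rational canonical form is the block-diagonal matrix of companion matrices C(f_i):
R = [[0, 0, -1], [1, 0, -4], [0, 1, 0]].

Note the characteristic polynomial does not split into linear factors over ℚ, so A has no Jordan form over ℚ; the rational canonical form exists over any field.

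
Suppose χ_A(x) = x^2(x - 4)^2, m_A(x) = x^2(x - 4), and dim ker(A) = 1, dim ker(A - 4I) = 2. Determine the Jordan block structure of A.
Jordan blocks: (0, 2), (4, 1), (4, 1)

λ = 0: algebraic multiplicity 2 (exponent in χ_A), largest block size 2 (exponent in m_A), 1 block (geometric multiplicity). This forces block sizes [2].
λ = 4: algebraic multiplicity 2 (exponent in χ_A), largest block size 1 (exponent in m_A), 2 blocks (geometric multiplicity). These force block sizes [1, 1].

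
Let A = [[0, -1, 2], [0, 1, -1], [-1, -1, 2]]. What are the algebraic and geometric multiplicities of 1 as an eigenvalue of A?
algebraic multiplicity 3, geometric multiplicity 1

The characteristic polynomial is (x - 1)^3, so the factor x - 1 appears with exponent 3: the algebraic multiplicity is 3.

rank(A - I) = 2, so the eigenspace has dimension 3 - 2 = 1: the geometric multiplicity is 1.

Since 1 < 3, A is not diagonalizable.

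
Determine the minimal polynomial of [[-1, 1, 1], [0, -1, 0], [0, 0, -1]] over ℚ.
m_A(x) = (x + 1)^2

The characteristic polynomial factors as (x + 1)^3. The minimal polynomial is ∏(x - λ)^{k_λ} where k_λ is the size of the largest Jordan block at λ.

For λ = -1: rank(A + I) = 1, and the largest Jordan block has size 2 (the smallest k with rank((A + I)^k) = rank((A + I)^(k+1))).

So m_A(x) = (x + 1)^2.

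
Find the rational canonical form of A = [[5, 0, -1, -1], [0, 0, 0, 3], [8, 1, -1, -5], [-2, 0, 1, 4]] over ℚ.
The invariant factors of A (the non-unit diagonal entries of the Smith normal form of xI - A over ℚ[x]) are x - 3, (x - 3)(x - 1)^2, each dividing the next. The characteristic polynomial is their product, (x - 3)^2(x - 1)^2.

The rational canonical form is the block-diagonal matrix of companion matrices C(f_i):
R = [[3, 0, 0, 0], [0, 0, 0, 3], [0, 1, 0, -7], [0, 0, 1, 5]].

R = [[3, 0, 0, 0], [0, 0, 0, 3], [0, 1, 0, -7], [0, 0, 1, 5]]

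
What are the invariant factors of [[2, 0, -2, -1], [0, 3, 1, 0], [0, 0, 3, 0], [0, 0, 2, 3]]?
x - 3, (x - 3)^2(x - 2)

The Jordan structure of A has elementary divisors (x - 2), (x - 3)^2, (x - 3). Arranging the block sizes at each eigenvalue in decreasing order and taking row products gives the invariant factors.

Invariant factors (smallest first, each dividing the next): x - 3, (x - 3)^2(x - 2).

Check: the last factor (x - 3)^2(x - 2) is the minimal polynomial, and the product (x - 3)^3(x - 2) is the characteristic polynomial.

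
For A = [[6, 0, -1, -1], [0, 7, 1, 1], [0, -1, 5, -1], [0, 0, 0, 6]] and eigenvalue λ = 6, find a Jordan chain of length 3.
We seek v_1 ∈ ker((A - 6I)^3) \ ker((A - 6I)^2), then set v_{i+1} = (A - 6I) v_i.

One such chain is v_1 = [[1, 0, 1, 0]]^T, v_2 = [[-1, 1, -1, 0]]^T, v_3 = [[1, 0, 0, 0]]^T. Check: (A - 6I) v_3 = [[0, 0, 0, 0]]^T = 0.

v_1 = [[1, 0, 1, 0]]^T, v_2 = [[-1, 1, -1, 0]]^T, v_3 = [[1, 0, 0, 0]]^T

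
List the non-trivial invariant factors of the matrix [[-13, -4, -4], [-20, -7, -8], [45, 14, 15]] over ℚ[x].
The Jordan structure of A has elementary divisors (x + 3)^2, (x - 1). Arranging the block sizes at each eigenvalue in decreasing order and taking row products gives the invariant factors.

Invariant factors (smallest first, each dividing the next): (x - 1)(x + 3)^2.

Check: the last factor (x - 1)(x + 3)^2 is the minimal polynomial, and the product (x - 1)(x + 3)^2 is the characteristic polynomial.

(x - 1)(x + 3)^2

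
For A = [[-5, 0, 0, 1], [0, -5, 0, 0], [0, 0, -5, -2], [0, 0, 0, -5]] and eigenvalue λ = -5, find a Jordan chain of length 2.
We seek v_1 ∈ ker((A + 5I)^2) \ ker(A + 5I), then set v_{i+1} = (A + 5I) v_i.

One such chain is v_1 = [[3, 0, -7, 1]]^T, v_2 = [[1, 0, -2, 0]]^T. Check: (A + 5I) v_2 = [[0, 0, 0, 0]]^T = 0.

v_1 = [[3, 0, -7, 1]]^T, v_2 = [[1, 0, -2, 0]]^T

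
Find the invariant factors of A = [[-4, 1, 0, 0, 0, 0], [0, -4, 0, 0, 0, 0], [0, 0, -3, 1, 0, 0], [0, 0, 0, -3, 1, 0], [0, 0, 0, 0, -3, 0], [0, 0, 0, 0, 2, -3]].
The Jordan structure of A has elementary divisors (x + 4)^2, (x + 3)^3, (x + 3). Arranging the block sizes at each eigenvalue in decreasing order and taking row products gives the invariant factors.

Invariant factors (smallest first, each dividing the next): x + 3, (x + 3)^3(x + 4)^2.

Check: the last factor (x + 3)^3(x + 4)^2 is the minimal polynomial, and the product (x + 3)^4(x + 4)^2 is the characteristic polynomial.

x + 3, (x + 3)^3(x + 4)^2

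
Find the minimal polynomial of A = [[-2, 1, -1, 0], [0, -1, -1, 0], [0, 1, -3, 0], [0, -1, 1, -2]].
The characteristic polynomial factors as (x + 2)^4. The minimal polynomial is ∏(x - λ)^{k_λ} where k_λ is the size of the largest Jordan block at λ.

For λ = -2: rank(A + 2I) = 1, and the largest Jordan block has size 2 (the smallest k with rank((A + 2I)^k) = rank((A + 2I)^(k+1))).

So m_A(x) = (x + 2)^2.

m_A(x) = (x + 2)^2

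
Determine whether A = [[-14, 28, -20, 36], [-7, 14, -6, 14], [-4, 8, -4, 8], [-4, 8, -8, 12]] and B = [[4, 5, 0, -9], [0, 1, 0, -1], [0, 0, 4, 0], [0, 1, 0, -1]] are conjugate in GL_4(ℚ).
Yes.

Two matrices over a field are similar if and only if they have the same invariant factors.

Both A and B have characteristic polynomial x^2(x - 4)^2 and minimal polynomial x^2(x - 4). Computing further, both have invariant factors x - 4, x^2(x - 4). Hence A and B are similar.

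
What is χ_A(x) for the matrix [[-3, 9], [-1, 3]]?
χ_A(x) = x^2

xI - A = [[x + 3, -9], [1, x - 3]].

Expanding det(xI - A) along the first row:
det(xI - A) = + (x + 3)·det([[x - 3]]) - (-9)·det([[1]]).

Evaluating gives χ_A(x) = x^2.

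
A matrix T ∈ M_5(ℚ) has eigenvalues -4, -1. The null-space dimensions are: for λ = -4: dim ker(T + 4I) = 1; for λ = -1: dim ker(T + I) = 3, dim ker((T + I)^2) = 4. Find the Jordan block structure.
λ = -4: successive nullity increments [1] count blocks of size ≥ k; block sizes are [1].
λ = -1: successive nullity increments [3, 1] count blocks of size ≥ k; block sizes are [2, 1, 1].

Jordan blocks: (-4, 1), (-1, 2), (-1, 1), (-1, 1)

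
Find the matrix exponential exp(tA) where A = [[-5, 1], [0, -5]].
A has Jordan form J = [[-5, 1], [0, -5]] with A = PJP^{-1}, so e^{tA} = P e^{tJ} P^{-1}.

For a Jordan block J_k(λ), e^{tJ_k(λ)} = e^{λt} · (I + tN + t^2 N^2/2! + ... + t^{k-1} N^{k-1}/(k-1)!) where N is the nilpotent superdiagonal part.

Assembling the blocks and conjugating back gives the entries of e^{tA} as shown above.

e^{tA} = [[e^{-5*t}, t*e^{-5*t}], [0, e^{-5*t}]]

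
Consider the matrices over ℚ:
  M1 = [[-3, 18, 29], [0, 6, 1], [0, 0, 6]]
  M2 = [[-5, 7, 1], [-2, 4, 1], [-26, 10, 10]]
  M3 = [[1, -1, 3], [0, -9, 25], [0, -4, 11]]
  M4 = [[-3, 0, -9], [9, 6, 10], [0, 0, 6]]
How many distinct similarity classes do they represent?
2 classes: {M1, M2, M4}, {M3}

Characteristic polynomials: χ_{M1} = (x - 6)^2(x + 3), χ_{M2} = (x - 6)^2(x + 3), χ_{M3} = (x - 1)^3, χ_{M4} = (x - 6)^2(x + 3).

{M1, M2, M4}: invariant factors (x - 6)^2(x + 3).

{M3}: invariant factors (x - 1)^3.

Matrices are similar if and only if their invariant-factor lists agree; the partition into similarity classes is {M1, M2, M4}, {M3}.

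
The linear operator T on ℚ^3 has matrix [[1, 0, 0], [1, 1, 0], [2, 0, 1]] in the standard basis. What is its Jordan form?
J = [[1, 1, 0], [0, 1, 0], [0, 0, 1]]

The characteristic polynomial is det(xI - A) = (x - 1)^3, so the eigenvalues are 1 (algebraic multiplicity 3).

For λ = 1: rank(A - I) = 1, rank((A - I)^2) = 0. The eigenspace has dimension 3 - 1 = 2, so there are 2 Jordan blocks; the rank sequence gives block sizes [2, 1].

Assembling the blocks gives the Jordan form J above.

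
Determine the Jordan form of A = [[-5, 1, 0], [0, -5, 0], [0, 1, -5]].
J = [[-5, 1, 0], [0, -5, 0], [0, 0, -5]]

The characteristic polynomial is det(xI - A) = (x + 5)^3, so the eigenvalues are -5 (algebraic multiplicity 3).

For λ = -5: rank(A + 5I) = 1, rank((A + 5I)^2) = 0. The eigenspace has dimension 3 - 1 = 2, so there are 2 Jordan blocks; the rank sequence gives block sizes [2, 1].

Assembling the blocks gives the Jordan form J above.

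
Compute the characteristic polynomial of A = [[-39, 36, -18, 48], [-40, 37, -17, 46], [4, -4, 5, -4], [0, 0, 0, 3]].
xI - A = [[x + 39, -36, 18, -48], [40, x - 37, 17, -46], [-4, 4, x - 5, 4], [0, 0, 0, x - 3]].

Expanding det(xI - A) along the first row:
det(xI - A) = + (x + 39)·det([[x - 37, 17, -46], [4, x - 5, 4], [0, 0, x - 3]]) - (-36)·det([[40, 17, -46], [-4, x - 5, 4], [0, 0, x - 3]]) + (18)·det([[40, x - 37, -46], [-4, 4, 4], [0, 0, x - 3]]) - (-48)·det([[40, x - 37, 17], [-4, 4, x - 5], [0, 0, 0]]).

Evaluating gives χ_A(x) = x^4 - 6x^3 + 54x - 81 = (x - 3)^3(x + 3).

χ_A(x) = (x - 3)^3(x + 3)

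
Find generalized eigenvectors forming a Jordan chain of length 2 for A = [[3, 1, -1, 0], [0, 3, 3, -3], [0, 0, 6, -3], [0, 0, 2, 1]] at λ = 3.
v_1 = [[-1, 1, 0, 0]]^T, v_2 = [[1, 0, 0, 0]]^T

We seek v_1 ∈ ker((A - 3I)^2) \ ker(A - 3I), then set v_{i+1} = (A - 3I) v_i.

One such chain is v_1 = [[-1, 1, 0, 0]]^T, v_2 = [[1, 0, 0, 0]]^T. Check: (A - 3I) v_2 = [[0, 0, 0, 0]]^T = 0.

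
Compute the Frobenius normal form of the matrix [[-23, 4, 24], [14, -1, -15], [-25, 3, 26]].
R = [[0, 0, 15], [1, 0, 12], [0, 1, 2]]

The invariant factors of A (the non-unit diagonal entries of the Smith normal form of xI - A over ℚ[x]) are (x - 5)(x^2 + 3x + 3), each dividing the next. The characteristic polynomial is their product, (x - 5)(x^2 + 3x + 3).

The rational canonical form is the block-diagonal matrix of companion matrices C(f_i):
R = [[0, 0, 15], [1, 0, 12], [0, 1, 2]].

Note the characteristic polynomial does not split into linear factors over ℚ, so A has no Jordan form over ℚ; the rational canonical form exists over any field.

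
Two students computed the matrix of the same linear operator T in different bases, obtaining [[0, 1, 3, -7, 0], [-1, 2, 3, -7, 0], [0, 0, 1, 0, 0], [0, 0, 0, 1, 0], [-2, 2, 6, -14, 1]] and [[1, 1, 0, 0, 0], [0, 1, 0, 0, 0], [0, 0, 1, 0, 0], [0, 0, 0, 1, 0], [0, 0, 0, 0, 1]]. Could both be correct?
Two matrices over a field are similar if and only if they have the same invariant factors.

Both A and B have characteristic polynomial (x - 1)^5 and minimal polynomial (x - 1)^2. Computing further, both have invariant factors x - 1, x - 1, x - 1, (x - 1)^2. Hence A and B are similar.

Yes.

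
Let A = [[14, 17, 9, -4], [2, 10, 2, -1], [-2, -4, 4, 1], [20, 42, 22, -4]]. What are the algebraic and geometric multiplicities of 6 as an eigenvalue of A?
algebraic multiplicity 4, geometric multiplicity 2

The characteristic polynomial is (x - 6)^4, so the factor x - 6 appears with exponent 4: the algebraic multiplicity is 4.

rank(A - 6I) = 2, so the eigenspace has dimension 4 - 2 = 2: the geometric multiplicity is 2.

Since 2 < 4, A is not diagonalizable.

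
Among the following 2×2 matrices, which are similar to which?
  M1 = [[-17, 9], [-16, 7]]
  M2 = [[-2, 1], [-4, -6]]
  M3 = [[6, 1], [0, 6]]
3 classes: {M1}, {M2}, {M3}

Characteristic polynomials: χ_{M1} = (x + 5)^2, χ_{M2} = (x + 4)^2, χ_{M3} = (x - 6)^2.

{M1}: invariant factors (x + 5)^2.

{M2}: invariant factors (x + 4)^2.

{M3}: invariant factors (x - 6)^2.

Matrices are similar if and only if their invariant-factor lists agree; the partition into similarity classes is {M1}, {M2}, {M3}.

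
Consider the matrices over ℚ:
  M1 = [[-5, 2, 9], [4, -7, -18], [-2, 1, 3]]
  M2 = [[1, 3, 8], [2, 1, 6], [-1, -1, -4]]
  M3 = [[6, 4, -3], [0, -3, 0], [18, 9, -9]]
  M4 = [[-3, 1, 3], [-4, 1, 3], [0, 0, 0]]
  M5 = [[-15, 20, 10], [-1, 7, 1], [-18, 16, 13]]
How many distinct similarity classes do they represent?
4 classes: {M1}, {M2, M4}, {M3}, {M5}

Characteristic polynomials: χ_{M1} = (x + 3)^3, χ_{M2} = x(x + 1)^2, χ_{M3} = x(x + 3)^2, χ_{M4} = x(x + 1)^2, χ_{M5} = (x - 5)^2(x + 5).

{M1}: invariant factors (x + 3)^3.

{M2, M4}: invariant factors x(x + 1)^2.

{M3}: invariant factors x(x + 3)^2.

{M5}: invariant factors (x - 5)^2(x + 5).

Matrices are similar if and only if their invariant-factor lists agree; the partition into similarity classes is {M1}, {M2, M4}, {M3}, {M5}.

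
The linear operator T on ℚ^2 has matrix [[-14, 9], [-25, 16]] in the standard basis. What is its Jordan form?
The characteristic polynomial is det(xI - A) = (x - 1)^2, so the eigenvalues are 1 (algebraic multiplicity 2).

For λ = 1: rank(A - I) = 1, rank((A - I)^2) = 0. The eigenspace has dimension 2 - 1 = 1, so there is 1 Jordan block; the rank sequence gives block sizes [2].

Assembling the blocks gives the Jordan form J above.

J = [[1, 1], [0, 1]]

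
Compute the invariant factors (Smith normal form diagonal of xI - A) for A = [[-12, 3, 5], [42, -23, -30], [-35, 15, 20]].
The Jordan structure of A has elementary divisors (x + 5)^2, (x + 5). Arranging the block sizes at each eigenvalue in decreasing order and taking row products gives the invariant factors.

Invariant factors (smallest first, each dividing the next): x + 5, (x + 5)^2.

Check: the last factor (x + 5)^2 is the minimal polynomial, and the product (x + 5)^3 is the characteristic polynomial.

x + 5, (x + 5)^2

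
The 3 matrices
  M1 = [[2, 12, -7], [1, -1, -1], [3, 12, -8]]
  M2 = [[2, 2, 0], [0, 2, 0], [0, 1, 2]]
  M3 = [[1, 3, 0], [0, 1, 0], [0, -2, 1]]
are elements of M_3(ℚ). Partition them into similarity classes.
3 classes: {M1}, {M2}, {M3}

Characteristic polynomials: χ_{M1} = (x + 1)^2(x + 5), χ_{M2} = (x - 2)^3, χ_{M3} = (x - 1)^3.

{M1}: invariant factors (x + 1)^2(x + 5).

{M2}: invariant factors x - 2, (x - 2)^2.

{M3}: invariant factors x - 1, (x - 1)^2.

Matrices are similar if and only if their invariant-factor lists agree; the partition into similarity classes is {M1}, {M2}, {M3}.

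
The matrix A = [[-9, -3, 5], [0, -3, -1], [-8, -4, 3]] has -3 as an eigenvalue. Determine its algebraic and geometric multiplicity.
The characteristic polynomial is (x + 3)^3, so the factor x + 3 appears with exponent 3: the algebraic multiplicity is 3.

rank(A + 3I) = 2, so the eigenspace has dimension 3 - 2 = 1: the geometric multiplicity is 1.

Since 1 < 3, A is not diagonalizable.

algebraic multiplicity 3, geometric multiplicity 1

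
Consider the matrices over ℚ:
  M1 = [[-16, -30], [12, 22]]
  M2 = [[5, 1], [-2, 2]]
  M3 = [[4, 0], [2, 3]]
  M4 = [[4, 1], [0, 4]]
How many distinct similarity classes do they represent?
Characteristic polynomials: χ_{M1} = (x - 4)(x - 2), χ_{M2} = (x - 4)(x - 3), χ_{M3} = (x - 4)(x - 3), χ_{M4} = (x - 4)^2.

{M1}: invariant factors (x - 4)(x - 2).

{M2, M3}: invariant factors (x - 4)(x - 3).

{M4}: invariant factors (x - 4)^2.

Matrices are similar if and only if their invariant-factor lists agree; the partition into similarity classes is {M1}, {M2, M3}, {M4}.

3 classes: {M1}, {M2, M3}, {M4}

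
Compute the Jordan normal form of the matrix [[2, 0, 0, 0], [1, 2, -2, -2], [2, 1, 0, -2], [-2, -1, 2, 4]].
J = [[2, 1, 0, 0], [0, 2, 1, 0], [0, 0, 2, 0], [0, 0, 0, 2]]

The characteristic polynomial is det(xI - A) = (x - 2)^4, so the eigenvalues are 2 (algebraic multiplicity 4).

For λ = 2: rank(A - 2I) = 2, rank((A - 2I)^2) = 1, rank((A - 2I)^3) = 0. The eigenspace has dimension 4 - 2 = 2, so there are 2 Jordan blocks; the rank sequence gives block sizes [3, 1].

Assembling the blocks gives the Jordan form J above.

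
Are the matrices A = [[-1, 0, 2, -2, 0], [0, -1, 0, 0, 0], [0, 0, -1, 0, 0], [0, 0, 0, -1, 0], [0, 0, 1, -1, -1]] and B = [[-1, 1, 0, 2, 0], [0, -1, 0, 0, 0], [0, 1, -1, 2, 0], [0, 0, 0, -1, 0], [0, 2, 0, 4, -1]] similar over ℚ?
Two matrices over a field are similar if and only if they have the same invariant factors.

Both A and B have characteristic polynomial (x + 1)^5 and minimal polynomial (x + 1)^2. Computing further, both have invariant factors x + 1, x + 1, x + 1, (x + 1)^2. Hence A and B are similar.

Yes.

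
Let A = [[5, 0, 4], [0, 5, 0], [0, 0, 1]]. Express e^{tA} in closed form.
e^{tA} = [[e^{5*t}, 0, e^{5*t} - e^{t}], [0, e^{5*t}, 0], [0, 0, e^{t}]]

A has Jordan form J = [[1, 0, 0], [0, 5, 0], [0, 0, 5]] with A = PJP^{-1}, so e^{tA} = P e^{tJ} P^{-1}.

For a Jordan block J_k(λ), e^{tJ_k(λ)} = e^{λt} · (I + tN + t^2 N^2/2! + ... + t^{k-1} N^{k-1}/(k-1)!) where N is the nilpotent superdiagonal part.

Assembling the blocks and conjugating back gives the entries of e^{tA} as shown above.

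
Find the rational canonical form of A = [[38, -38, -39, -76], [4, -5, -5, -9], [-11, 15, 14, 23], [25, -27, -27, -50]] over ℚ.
R = [[0, 0, 0, -15], [1, 0, 0, 1], [0, 1, 0, 2], [0, 0, 1, -3]]

The invariant factors of A (the non-unit diagonal entries of the Smith normal form of xI - A over ℚ[x]) are (x + 3)(x^3 - 2x + 5), each dividing the next. The characteristic polynomial is their product, (x + 3)(x^3 - 2x + 5).

The rational canonical form is the block-diagonal matrix of companion matrices C(f_i):
R = [[0, 0, 0, -15], [1, 0, 0, 1], [0, 1, 0, 2], [0, 0, 1, -3]].

Note the characteristic polynomial does not split into linear factors over ℚ, so A has no Jordan form over ℚ; the rational canonical form exists over any field.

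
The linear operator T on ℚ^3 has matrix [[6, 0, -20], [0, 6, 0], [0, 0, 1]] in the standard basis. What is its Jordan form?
The characteristic polynomial is det(xI - A) = (x - 6)^2(x - 1), so the eigenvalues are 1 (algebraic multiplicity 1), 6 (algebraic multiplicity 2).

For λ = 1: algebraic multiplicity 1 gives one 1×1 block.

For λ = 6: rank(A - 6I) = 1. The eigenspace has dimension 3 - 1 = 2, so there are 2 Jordan blocks; the rank sequence gives block sizes [1, 1].

Assembling the blocks gives the Jordan form J above.

J = [[1, 0, 0], [0, 6, 0], [0, 0, 6]]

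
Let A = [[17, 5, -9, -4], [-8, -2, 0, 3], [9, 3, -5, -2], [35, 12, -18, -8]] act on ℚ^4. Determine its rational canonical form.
R = [[0, 0, 0, -2], [1, 0, 0, 1], [0, 1, 0, 0], [0, 0, 1, 2]]

The invariant factors of A (the non-unit diagonal entries of the Smith normal form of xI - A over ℚ[x]) are (x - 2)(x - 1)(x^2 + x + 1), each dividing the next. The characteristic polynomial is their product, (x - 2)(x - 1)(x^2 + x + 1).

The rational canonical form is the block-diagonal matrix of companion matrices C(f_i):
R = [[0, 0, 0, -2], [1, 0, 0, 1], [0, 1, 0, 0], [0, 0, 1, 2]].

Note the characteristic polynomial does not split into linear factors over ℚ, so A has no Jordan form over ℚ; the rational canonical form exists over any field.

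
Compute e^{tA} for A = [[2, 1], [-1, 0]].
e^{tA} = [[(t + 1)*e^{t}, t*e^{t}], [-t*e^{t}, (1 - t)*e^{t}]]

A has Jordan form J = [[1, 1], [0, 1]] with A = PJP^{-1}, so e^{tA} = P e^{tJ} P^{-1}.

For a Jordan block J_k(λ), e^{tJ_k(λ)} = e^{λt} · (I + tN + t^2 N^2/2! + ... + t^{k-1} N^{k-1}/(k-1)!) where N is the nilpotent superdiagonal part.

Assembling the blocks and conjugating back gives the entries of e^{tA} as shown above.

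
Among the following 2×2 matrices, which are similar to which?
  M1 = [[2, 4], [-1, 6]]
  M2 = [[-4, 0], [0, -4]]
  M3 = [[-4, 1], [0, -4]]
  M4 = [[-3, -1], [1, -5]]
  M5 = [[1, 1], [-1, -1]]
Characteristic polynomials: χ_{M1} = (x - 4)^2, χ_{M2} = (x + 4)^2, χ_{M3} = (x + 4)^2, χ_{M4} = (x + 4)^2, χ_{M5} = x^2.

{M1}: invariant factors (x - 4)^2.

{M2}: invariant factors x + 4, x + 4.

{M3, M4}: invariant factors (x + 4)^2.

{M5}: invariant factors x^2.

Matrices are similar if and only if their invariant-factor lists agree; the partition into similarity classes is {M1}, {M2}, {M3, M4}, {M5}.

4 classes: {M1}, {M2}, {M3, M4}, {M5}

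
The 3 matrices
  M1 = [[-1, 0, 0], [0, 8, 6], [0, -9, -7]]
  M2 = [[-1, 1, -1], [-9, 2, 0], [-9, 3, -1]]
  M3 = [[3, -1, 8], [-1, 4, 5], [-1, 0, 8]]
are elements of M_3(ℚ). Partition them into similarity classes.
3 classes: {M1}, {M2}, {M3}

Characteristic polynomials: χ_{M1} = (x - 2)(x + 1)^2, χ_{M2} = (x - 2)(x + 1)^2, χ_{M3} = (x - 5)^3.

{M1}: invariant factors x + 1, (x - 2)(x + 1).

{M2}: invariant factors (x - 2)(x + 1)^2.

{M3}: invariant factors (x - 5)^3.

Matrices are similar if and only if their invariant-factor lists agree; the partition into similarity classes is {M1}, {M2}, {M3}.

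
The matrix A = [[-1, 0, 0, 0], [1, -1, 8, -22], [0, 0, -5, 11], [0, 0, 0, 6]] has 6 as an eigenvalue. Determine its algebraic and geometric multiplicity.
The characteristic polynomial is (x - 6)(x + 1)^2(x + 5), so the factor x - 6 appears with exponent 1: the algebraic multiplicity is 1.

rank(A - 6I) = 3, so the eigenspace has dimension 4 - 3 = 1: the geometric multiplicity is 1.

algebraic multiplicity 1, geometric multiplicity 1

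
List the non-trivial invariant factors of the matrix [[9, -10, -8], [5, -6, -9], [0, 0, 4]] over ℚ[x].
The Jordan structure of A has elementary divisors (x + 1), (x - 4)^2. Arranging the block sizes at each eigenvalue in decreasing order and taking row products gives the invariant factors.

Invariant factors (smallest first, each dividing the next): (x - 4)^2(x + 1).

Check: the last factor (x - 4)^2(x + 1) is the minimal polynomial, and the product (x - 4)^2(x + 1) is the characteristic polynomial.

(x - 4)^2(x + 1)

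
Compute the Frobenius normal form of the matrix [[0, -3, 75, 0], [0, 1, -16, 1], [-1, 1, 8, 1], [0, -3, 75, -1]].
R = [[0, 0, 0, 27], [1, 0, 0, 0], [0, 1, 0, -18], [0, 0, 1, 8]]

The invariant factors of A (the non-unit diagonal entries of the Smith normal form of xI - A over ℚ[x]) are (x - 3)^3(x + 1), each dividing the next. The characteristic polynomial is their product, (x - 3)^3(x + 1).

The rational canonical form is the block-diagonal matrix of companion matrices C(f_i):
R = [[0, 0, 0, 27], [1, 0, 0, 0], [0, 1, 0, -18], [0, 0, 1, 8]].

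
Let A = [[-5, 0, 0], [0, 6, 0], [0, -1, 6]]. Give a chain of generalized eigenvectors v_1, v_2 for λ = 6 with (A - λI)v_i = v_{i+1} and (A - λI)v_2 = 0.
We seek v_1 ∈ ker((A - 6I)^2) \ ker(A - 6I), then set v_{i+1} = (A - 6I) v_i.

One such chain is v_1 = [[0, -1, -1]]^T, v_2 = [[0, 0, 1]]^T. Check: (A - 6I) v_2 = [[0, 0, 0]]^T = 0.

v_1 = [[0, -1, -1]]^T, v_2 = [[0, 0, 1]]^T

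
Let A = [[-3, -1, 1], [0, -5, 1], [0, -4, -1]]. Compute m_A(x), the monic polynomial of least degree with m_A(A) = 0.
m_A(x) = (x + 3)^3

The characteristic polynomial factors as (x + 3)^3. The minimal polynomial is ∏(x - λ)^{k_λ} where k_λ is the size of the largest Jordan block at λ.

For λ = -3: rank(A + 3I) = 2, and the largest Jordan block has size 3 (the smallest k with rank((A + 3I)^k) = rank((A + 3I)^(k+1))).

So m_A(x) = (x + 3)^3.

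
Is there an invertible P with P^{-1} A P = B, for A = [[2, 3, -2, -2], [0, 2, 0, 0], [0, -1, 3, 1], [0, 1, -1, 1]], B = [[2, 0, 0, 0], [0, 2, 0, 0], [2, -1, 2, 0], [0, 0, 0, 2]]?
Both have characteristic polynomial (x - 2)^4 and minimal polynomial (x - 2)^2. But rank(A - 2I) = 2 for A while rank(B - 2I) = 1 for B, so the number of Jordan blocks at λ = 2 differs. A and B are not similar.

No.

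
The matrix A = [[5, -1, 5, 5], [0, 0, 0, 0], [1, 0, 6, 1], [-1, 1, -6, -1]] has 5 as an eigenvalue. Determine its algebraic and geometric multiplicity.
algebraic multiplicity 2, geometric multiplicity 1

The characteristic polynomial is x^2(x - 5)^2, so the factor x - 5 appears with exponent 2: the algebraic multiplicity is 2.

rank(A - 5I) = 3, so the eigenspace has dimension 4 - 3 = 1: the geometric multiplicity is 1.

Since 1 < 2, A is not diagonalizable.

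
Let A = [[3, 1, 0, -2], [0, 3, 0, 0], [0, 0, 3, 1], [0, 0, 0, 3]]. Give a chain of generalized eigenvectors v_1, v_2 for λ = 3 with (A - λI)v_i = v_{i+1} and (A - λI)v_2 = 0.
v_1 = [[2, 1, -2, 0]]^T, v_2 = [[1, 0, 0, 0]]^T

We seek v_1 ∈ ker((A - 3I)^2) \ ker(A - 3I), then set v_{i+1} = (A - 3I) v_i.

One such chain is v_1 = [[2, 1, -2, 0]]^T, v_2 = [[1, 0, 0, 0]]^T. Check: (A - 3I) v_2 = [[0, 0, 0, 0]]^T = 0.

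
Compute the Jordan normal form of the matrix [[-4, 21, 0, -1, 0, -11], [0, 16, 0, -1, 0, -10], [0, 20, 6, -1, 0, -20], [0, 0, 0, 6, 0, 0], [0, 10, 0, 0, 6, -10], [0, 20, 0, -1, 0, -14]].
The characteristic polynomial is det(xI - A) = (x - 6)^4(x + 4)^2, so the eigenvalues are -4 (algebraic multiplicity 2), 6 (algebraic multiplicity 4).

For λ = -4: rank(A + 4I) = 5, rank((A + 4I)^2) = 4. The eigenspace has dimension 6 - 5 = 1, so there is 1 Jordan block; the rank sequence gives block sizes [2].

For λ = 6: rank(A - 6I) = 3, rank((A - 6I)^2) = 2. The eigenspace has dimension 6 - 3 = 3, so there are 3 Jordan blocks; the rank sequence gives block sizes [2, 1, 1].

Assembling the blocks gives the Jordan form J above.

J = [[-4, 1, 0, 0, 0, 0], [0, -4, 0, 0, 0, 0], [0, 0, 6, 1, 0, 0], [0, 0, 0, 6, 0, 0], [0, 0, 0, 0, 6, 0], [0, 0, 0, 0, 0, 6]]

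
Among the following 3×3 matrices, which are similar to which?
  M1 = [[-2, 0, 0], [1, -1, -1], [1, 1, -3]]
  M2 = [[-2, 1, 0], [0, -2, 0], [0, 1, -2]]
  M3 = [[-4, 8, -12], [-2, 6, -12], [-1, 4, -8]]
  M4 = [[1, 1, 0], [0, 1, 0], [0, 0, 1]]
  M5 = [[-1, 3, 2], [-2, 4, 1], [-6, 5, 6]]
Characteristic polynomials: χ_{M1} = (x + 2)^3, χ_{M2} = (x + 2)^3, χ_{M3} = (x + 2)^3, χ_{M4} = (x - 1)^3, χ_{M5} = (x - 3)^3.

{M1, M2, M3}: invariant factors x + 2, (x + 2)^2.

{M4}: invariant factors x - 1, (x - 1)^2.

{M5}: invariant factors (x - 3)^3.

Matrices are similar if and only if their invariant-factor lists agree; the partition into similarity classes is {M1, M2, M3}, {M4}, {M5}.

3 classes: {M1, M2, M3}, {M4}, {M5}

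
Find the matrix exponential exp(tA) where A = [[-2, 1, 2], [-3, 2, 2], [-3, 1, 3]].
e^{tA} = [[(1 - 3*t)*e^{t}, t*e^{t}, 2*t*e^{t}], [-3*t*e^{t}, (t + 1)*e^{t}, 2*t*e^{t}], [-3*t*e^{t}, t*e^{t}, (2*t + 1)*e^{t}]]

A has Jordan form J = [[1, 1, 0], [0, 1, 0], [0, 0, 1]] with A = PJP^{-1}, so e^{tA} = P e^{tJ} P^{-1}.

For a Jordan block J_k(λ), e^{tJ_k(λ)} = e^{λt} · (I + tN + t^2 N^2/2! + ... + t^{k-1} N^{k-1}/(k-1)!) where N is the nilpotent superdiagonal part.

Assembling the blocks and conjugating back gives the entries of e^{tA} as shown above.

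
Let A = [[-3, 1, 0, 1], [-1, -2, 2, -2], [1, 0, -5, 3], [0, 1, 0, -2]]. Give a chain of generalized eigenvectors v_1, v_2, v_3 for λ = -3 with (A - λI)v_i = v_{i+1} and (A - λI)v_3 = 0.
We seek v_1 ∈ ker((A + 3I)^3) \ ker((A + 3I)^2), then set v_{i+1} = (A + 3I) v_i.

One such chain is v_1 = [[1, 0, 1, 0]]^T, v_2 = [[0, 1, -1, 0]]^T, v_3 = [[1, -1, 2, 1]]^T. Check: (A + 3I) v_3 = [[0, 0, 0, 0]]^T = 0.

v_1 = [[1, 0, 1, 0]]^T, v_2 = [[0, 1, -1, 0]]^T, v_3 = [[1, -1, 2, 1]]^T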